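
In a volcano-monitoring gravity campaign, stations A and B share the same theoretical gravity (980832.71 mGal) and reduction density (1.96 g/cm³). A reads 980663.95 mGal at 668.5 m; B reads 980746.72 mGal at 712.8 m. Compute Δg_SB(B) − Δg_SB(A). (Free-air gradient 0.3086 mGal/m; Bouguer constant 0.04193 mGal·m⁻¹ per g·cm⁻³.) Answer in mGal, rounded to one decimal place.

Δg_SB(A) = 980663.95 − 980832.71 + 0.3086×668.5 − 0.04193×1.96×668.5 = -17.40 mGal
Δg_SB(B) = 980746.72 − 980832.71 + 0.3086×712.8 − 0.04193×1.96×712.8 = 75.40 mGal
Difference = 75.40 − (-17.40) = 92.80 mGal

92.8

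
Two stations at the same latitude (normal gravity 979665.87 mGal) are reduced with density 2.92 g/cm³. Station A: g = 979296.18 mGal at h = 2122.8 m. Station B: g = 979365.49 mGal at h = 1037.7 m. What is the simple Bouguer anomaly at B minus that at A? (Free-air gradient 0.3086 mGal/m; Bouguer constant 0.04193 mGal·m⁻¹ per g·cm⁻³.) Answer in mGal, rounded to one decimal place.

Δg_SB(A) = 979296.18 − 979665.87 + 0.3086×2122.8 − 0.04193×2.92×2122.8 = 25.50 mGal
Δg_SB(B) = 979365.49 − 979665.87 + 0.3086×1037.7 − 0.04193×2.92×1037.7 = -107.20 mGal
Difference = -107.20 − (25.50) = -132.70 mGal

-132.7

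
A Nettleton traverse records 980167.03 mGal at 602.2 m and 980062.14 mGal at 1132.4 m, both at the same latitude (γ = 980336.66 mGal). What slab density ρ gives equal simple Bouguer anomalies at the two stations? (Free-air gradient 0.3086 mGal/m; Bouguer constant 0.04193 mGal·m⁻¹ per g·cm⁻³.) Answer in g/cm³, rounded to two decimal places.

2.64

Δg_obs = 980062.14 − 980167.03 = -104.89 mGal over Δh = 1132.4 − 602.2 = 530.2 m
Equal Bouguer anomalies ⇒ Δg_obs + (0.3086 − 0.04193ρ)·Δh = 0
0.3086 − 0.04193ρ = −Δg_obs/Δh = 0.19783
ρ = (0.3086 − 0.19783) / 0.04193 = 2.64 g/cm³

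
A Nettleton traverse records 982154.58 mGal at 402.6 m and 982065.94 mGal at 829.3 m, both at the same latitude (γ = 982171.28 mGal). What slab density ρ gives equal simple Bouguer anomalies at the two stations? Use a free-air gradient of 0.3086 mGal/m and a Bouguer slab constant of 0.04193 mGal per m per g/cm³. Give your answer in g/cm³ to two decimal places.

Δg_obs = 982065.94 − 982154.58 = -88.64 mGal over Δh = 829.3 − 402.6 = 426.7 m
Equal Bouguer anomalies ⇒ Δg_obs + (0.3086 − 0.04193ρ)·Δh = 0
0.3086 − 0.04193ρ = −Δg_obs/Δh = 0.20773
ρ = (0.3086 − 0.20773) / 0.04193 = 2.41 g/cm³

2.41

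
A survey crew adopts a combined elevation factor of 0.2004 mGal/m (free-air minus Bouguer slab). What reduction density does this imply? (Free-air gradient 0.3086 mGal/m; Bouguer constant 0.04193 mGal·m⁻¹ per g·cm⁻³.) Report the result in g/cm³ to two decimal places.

2.58

0.2004 = 0.3086 − 0.04193 × ρ
ρ = (0.3086 − 0.2004) / 0.04193 = 2.58 g/cm³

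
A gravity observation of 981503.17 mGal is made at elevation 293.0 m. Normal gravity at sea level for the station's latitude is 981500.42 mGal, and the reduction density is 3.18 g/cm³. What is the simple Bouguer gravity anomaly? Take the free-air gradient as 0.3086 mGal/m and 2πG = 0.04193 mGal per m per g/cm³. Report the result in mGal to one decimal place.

Free-air correction = 0.3086 × 293.0 = 90.42 mGal
Free-air anomaly = 981503.17 − 981500.42 + (90.42) = 93.17 mGal
Bouguer slab correction = 0.04193 × 3.18 × 293.0 = 39.07 mGal
Simple Bouguer anomaly = 93.17 − (39.07) = 54.10 mGal

54.1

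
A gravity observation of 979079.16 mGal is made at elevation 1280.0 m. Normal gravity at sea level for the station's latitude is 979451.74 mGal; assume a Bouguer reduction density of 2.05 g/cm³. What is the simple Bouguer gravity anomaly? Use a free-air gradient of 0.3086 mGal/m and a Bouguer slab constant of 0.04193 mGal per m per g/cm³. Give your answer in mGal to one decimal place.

Free-air correction = 0.3086 × 1280.0 = 395.01 mGal
Free-air anomaly = 979079.16 − 979451.74 + (395.01) = 22.43 mGal
Bouguer slab correction = 0.04193 × 2.05 × 1280.0 = 110.02 mGal
Simple Bouguer anomaly = 22.43 − (110.02) = -87.59 mGal

-87.6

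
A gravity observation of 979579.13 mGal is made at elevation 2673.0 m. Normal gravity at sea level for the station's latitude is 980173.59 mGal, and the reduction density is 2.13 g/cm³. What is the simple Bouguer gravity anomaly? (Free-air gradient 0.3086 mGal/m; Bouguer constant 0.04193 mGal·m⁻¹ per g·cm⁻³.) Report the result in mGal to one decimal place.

-8.3

Free-air correction = 0.3086 × 2673.0 = 824.89 mGal
Free-air anomaly = 979579.13 − 980173.59 + (824.89) = 230.43 mGal
Bouguer slab correction = 0.04193 × 2.13 × 2673.0 = 238.73 mGal
Simple Bouguer anomaly = 230.43 − (238.73) = -8.30 mGal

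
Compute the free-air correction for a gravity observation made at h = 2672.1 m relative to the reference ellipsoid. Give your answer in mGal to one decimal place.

Free-air correction = 0.3086 × 2672.1 = 824.6 mGal

824.6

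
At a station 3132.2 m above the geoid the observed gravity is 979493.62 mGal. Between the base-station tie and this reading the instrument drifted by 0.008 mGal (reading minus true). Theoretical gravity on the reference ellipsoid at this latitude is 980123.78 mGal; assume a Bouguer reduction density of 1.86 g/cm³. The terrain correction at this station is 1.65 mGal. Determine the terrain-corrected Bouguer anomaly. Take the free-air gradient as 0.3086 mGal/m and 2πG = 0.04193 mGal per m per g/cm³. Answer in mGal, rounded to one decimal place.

93.8

Drift-corrected reading = 979493.62 − (0.008) = 979493.612 mGal
Free-air correction = 0.3086 × 3132.2 = 966.60 mGal
Free-air anomaly = 979493.612 − 980123.78 + (966.60) = 336.432 mGal
Bouguer slab correction = 0.04193 × 1.86 × 3132.2 = 244.28 mGal
Simple Bouguer anomaly = 336.432 − (244.28) = 92.152 mGal
Complete Bouguer anomaly = 92.152 + 1.65 = 93.802 mGal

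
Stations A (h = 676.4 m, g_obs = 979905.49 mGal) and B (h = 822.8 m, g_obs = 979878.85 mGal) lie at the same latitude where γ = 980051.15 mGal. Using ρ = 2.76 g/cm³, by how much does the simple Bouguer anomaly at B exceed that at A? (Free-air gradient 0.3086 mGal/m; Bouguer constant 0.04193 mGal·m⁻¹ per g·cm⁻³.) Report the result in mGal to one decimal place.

Δg_SB(A) = 979905.49 − 980051.15 + 0.3086×676.4 − 0.04193×2.76×676.4 = -15.20 mGal
Δg_SB(B) = 979878.85 − 980051.15 + 0.3086×822.8 − 0.04193×2.76×822.8 = -13.60 mGal
Difference = -13.60 − (-15.20) = 1.60 mGal

1.6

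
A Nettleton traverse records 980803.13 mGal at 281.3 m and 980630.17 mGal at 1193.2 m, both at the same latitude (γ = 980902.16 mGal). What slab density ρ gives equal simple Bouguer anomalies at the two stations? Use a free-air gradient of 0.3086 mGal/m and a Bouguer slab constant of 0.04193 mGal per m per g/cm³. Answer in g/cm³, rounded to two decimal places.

Δg_obs = 980630.17 − 980803.13 = -172.96 mGal over Δh = 1193.2 − 281.3 = 911.9 m
Equal Bouguer anomalies ⇒ Δg_obs + (0.3086 − 0.04193ρ)·Δh = 0
0.3086 − 0.04193ρ = −Δg_obs/Δh = 0.18967
ρ = (0.3086 − 0.18967) / 0.04193 = 2.84 g/cm³

2.84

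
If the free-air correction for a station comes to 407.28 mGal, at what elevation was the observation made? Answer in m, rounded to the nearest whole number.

h = 407.28 / 0.3086 = 1319.77 m

1320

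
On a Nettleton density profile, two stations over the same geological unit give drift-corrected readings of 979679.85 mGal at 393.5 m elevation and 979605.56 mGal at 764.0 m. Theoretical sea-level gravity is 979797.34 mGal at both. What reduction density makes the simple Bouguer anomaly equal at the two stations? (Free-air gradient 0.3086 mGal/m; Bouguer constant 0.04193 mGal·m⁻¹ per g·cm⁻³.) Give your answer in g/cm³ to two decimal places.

Δg_obs = 979605.56 − 979679.85 = -74.29 mGal over Δh = 764.0 − 393.5 = 370.5 m
Equal Bouguer anomalies ⇒ Δg_obs + (0.3086 − 0.04193ρ)·Δh = 0
0.3086 − 0.04193ρ = −Δg_obs/Δh = 0.20051
ρ = (0.3086 − 0.20051) / 0.04193 = 2.58 g/cm³

2.58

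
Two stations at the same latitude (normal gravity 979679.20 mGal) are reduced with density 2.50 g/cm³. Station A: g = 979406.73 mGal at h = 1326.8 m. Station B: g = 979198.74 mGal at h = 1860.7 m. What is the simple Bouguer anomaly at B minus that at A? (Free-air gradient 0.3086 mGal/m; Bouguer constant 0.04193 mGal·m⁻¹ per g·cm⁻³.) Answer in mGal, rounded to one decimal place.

Δg_SB(A) = 979406.73 − 979679.20 + 0.3086×1326.8 − 0.04193×2.50×1326.8 = -2.10 mGal
Δg_SB(B) = 979198.74 − 979679.20 + 0.3086×1860.7 − 0.04193×2.50×1860.7 = -101.30 mGal
Difference = -101.30 − (-2.10) = -99.20 mGal

-99.2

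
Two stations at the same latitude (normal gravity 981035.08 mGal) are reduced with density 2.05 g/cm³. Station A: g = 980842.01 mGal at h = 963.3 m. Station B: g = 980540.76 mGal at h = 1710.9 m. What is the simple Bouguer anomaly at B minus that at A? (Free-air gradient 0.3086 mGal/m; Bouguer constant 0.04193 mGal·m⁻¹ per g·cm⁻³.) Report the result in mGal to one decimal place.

Δg_SB(A) = 980842.01 − 981035.08 + 0.3086×963.3 − 0.04193×2.05×963.3 = 21.40 mGal
Δg_SB(B) = 980540.76 − 981035.08 + 0.3086×1710.9 − 0.04193×2.05×1710.9 = -113.40 mGal
Difference = -113.40 − (21.40) = -134.80 mGal

-134.8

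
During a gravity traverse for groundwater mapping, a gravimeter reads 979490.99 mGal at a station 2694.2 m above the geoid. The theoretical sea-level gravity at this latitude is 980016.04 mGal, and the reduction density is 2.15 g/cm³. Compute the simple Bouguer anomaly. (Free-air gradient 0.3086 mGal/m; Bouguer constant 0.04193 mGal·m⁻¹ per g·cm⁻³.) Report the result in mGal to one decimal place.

Free-air correction = 0.3086 × 2694.2 = 831.43 mGal
Free-air anomaly = 979490.99 − 980016.04 + (831.43) = 306.38 mGal
Bouguer slab correction = 0.04193 × 2.15 × 2694.2 = 242.88 mGal
Simple Bouguer anomaly = 306.38 − (242.88) = 63.50 mGal

63.5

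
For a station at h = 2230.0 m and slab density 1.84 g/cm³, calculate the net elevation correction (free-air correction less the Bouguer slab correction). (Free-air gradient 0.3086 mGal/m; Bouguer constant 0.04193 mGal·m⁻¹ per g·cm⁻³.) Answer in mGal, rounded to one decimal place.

516.1

Combined gradient = 0.3086 − 0.04193 × 1.84 = 0.2314488 mGal/m
Combined elevation correction = 0.2314488 × 2230.0 = 516.1 mGal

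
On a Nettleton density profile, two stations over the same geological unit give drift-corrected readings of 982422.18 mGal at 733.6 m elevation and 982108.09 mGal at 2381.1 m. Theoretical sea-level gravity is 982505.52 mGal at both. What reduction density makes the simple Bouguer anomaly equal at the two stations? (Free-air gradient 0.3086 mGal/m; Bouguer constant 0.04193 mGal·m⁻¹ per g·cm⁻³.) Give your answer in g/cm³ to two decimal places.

2.81

Δg_obs = 982108.09 − 982422.18 = -314.09 mGal over Δh = 2381.1 − 733.6 = 1647.5 m
Equal Bouguer anomalies ⇒ Δg_obs + (0.3086 − 0.04193ρ)·Δh = 0
0.3086 − 0.04193ρ = −Δg_obs/Δh = 0.19065
ρ = (0.3086 − 0.19065) / 0.04193 = 2.81 g/cm³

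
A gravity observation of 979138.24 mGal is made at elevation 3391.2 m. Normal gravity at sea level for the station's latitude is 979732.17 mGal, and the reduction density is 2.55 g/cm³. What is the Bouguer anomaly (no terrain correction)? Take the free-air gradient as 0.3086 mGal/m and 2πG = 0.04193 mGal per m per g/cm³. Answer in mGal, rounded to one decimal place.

Free-air correction = 0.3086 × 3391.2 = 1046.52 mGal
Free-air anomaly = 979138.24 − 979732.17 + (1046.52) = 452.59 mGal
Bouguer slab correction = 0.04193 × 2.55 × 3391.2 = 362.59 mGal
Simple Bouguer anomaly = 452.59 − (362.59) = 90.00 mGal

90.0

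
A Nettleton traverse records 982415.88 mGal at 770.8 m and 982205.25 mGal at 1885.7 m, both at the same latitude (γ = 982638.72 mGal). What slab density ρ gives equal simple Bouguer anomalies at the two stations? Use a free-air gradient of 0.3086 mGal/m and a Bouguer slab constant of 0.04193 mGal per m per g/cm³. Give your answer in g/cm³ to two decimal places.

2.85

Δg_obs = 982205.25 − 982415.88 = -210.63 mGal over Δh = 1885.7 − 770.8 = 1114.9 m
Equal Bouguer anomalies ⇒ Δg_obs + (0.3086 − 0.04193ρ)·Δh = 0
0.3086 − 0.04193ρ = −Δg_obs/Δh = 0.18892
ρ = (0.3086 − 0.18892) / 0.04193 = 2.85 g/cm³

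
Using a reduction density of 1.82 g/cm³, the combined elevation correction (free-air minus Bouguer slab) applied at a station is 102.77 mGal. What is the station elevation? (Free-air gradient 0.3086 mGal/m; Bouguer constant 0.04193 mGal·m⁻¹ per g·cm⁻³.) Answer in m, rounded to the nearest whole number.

442

Combined gradient = 0.3086 − 0.04193 × 1.82 = 0.2322874 mGal/m
h = 102.77 / 0.2322874 = 442.43 m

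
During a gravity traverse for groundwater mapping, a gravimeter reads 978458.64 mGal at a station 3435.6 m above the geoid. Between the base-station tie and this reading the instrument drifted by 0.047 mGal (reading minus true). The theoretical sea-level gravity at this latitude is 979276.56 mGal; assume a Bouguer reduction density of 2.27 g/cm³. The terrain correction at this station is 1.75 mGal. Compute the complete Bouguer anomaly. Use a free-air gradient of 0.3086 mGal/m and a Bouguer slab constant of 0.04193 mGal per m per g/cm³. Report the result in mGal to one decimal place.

-83.0

Drift-corrected reading = 978458.64 − (0.047) = 978458.593 mGal
Free-air correction = 0.3086 × 3435.6 = 1060.23 mGal
Free-air anomaly = 978458.593 − 979276.56 + (1060.23) = 242.263 mGal
Bouguer slab correction = 0.04193 × 2.27 × 3435.6 = 327.00 mGal
Simple Bouguer anomaly = 242.263 − (327.00) = -84.737 mGal
Complete Bouguer anomaly = -84.737 + 1.75 = -82.987 mGal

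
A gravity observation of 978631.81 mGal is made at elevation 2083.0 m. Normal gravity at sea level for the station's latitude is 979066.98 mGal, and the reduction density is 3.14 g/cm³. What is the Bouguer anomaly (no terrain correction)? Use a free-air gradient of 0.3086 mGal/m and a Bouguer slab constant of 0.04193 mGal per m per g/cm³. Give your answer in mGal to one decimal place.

-66.6

Free-air correction = 0.3086 × 2083.0 = 642.81 mGal
Free-air anomaly = 978631.81 − 979066.98 + (642.81) = 207.64 mGal
Bouguer slab correction = 0.04193 × 3.14 × 2083.0 = 274.25 mGal
Simple Bouguer anomaly = 207.64 − (274.25) = -66.61 mGal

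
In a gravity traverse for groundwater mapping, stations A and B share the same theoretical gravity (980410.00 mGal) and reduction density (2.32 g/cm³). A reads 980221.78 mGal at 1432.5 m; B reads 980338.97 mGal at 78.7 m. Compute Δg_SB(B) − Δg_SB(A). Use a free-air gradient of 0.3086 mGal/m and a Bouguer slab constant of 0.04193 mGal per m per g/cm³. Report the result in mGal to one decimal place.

Δg_SB(A) = 980221.78 − 980410.00 + 0.3086×1432.5 − 0.04193×2.32×1432.5 = 114.50 mGal
Δg_SB(B) = 980338.97 − 980410.00 + 0.3086×78.7 − 0.04193×2.32×78.7 = -54.40 mGal
Difference = -54.40 − (114.50) = -168.90 mGal

-168.9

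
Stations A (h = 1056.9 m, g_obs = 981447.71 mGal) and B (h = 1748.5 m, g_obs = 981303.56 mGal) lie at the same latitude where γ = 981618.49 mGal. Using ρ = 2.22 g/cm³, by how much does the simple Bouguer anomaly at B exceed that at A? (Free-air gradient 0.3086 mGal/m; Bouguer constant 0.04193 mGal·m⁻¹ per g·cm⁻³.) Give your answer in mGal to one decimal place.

4.9

Δg_SB(A) = 981447.71 − 981618.49 + 0.3086×1056.9 − 0.04193×2.22×1056.9 = 57.00 mGal
Δg_SB(B) = 981303.56 − 981618.49 + 0.3086×1748.5 − 0.04193×2.22×1748.5 = 61.90 mGal
Difference = 61.90 − (57.00) = 4.90 mGal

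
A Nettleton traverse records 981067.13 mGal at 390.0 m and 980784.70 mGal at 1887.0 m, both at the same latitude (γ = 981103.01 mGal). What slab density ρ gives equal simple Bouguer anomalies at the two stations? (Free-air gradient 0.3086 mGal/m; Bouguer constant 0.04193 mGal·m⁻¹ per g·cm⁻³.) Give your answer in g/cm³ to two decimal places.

Δg_obs = 980784.70 − 981067.13 = -282.43 mGal over Δh = 1887.0 − 390.0 = 1497.0 m
Equal Bouguer anomalies ⇒ Δg_obs + (0.3086 − 0.04193ρ)·Δh = 0
0.3086 − 0.04193ρ = −Δg_obs/Δh = 0.18866
ρ = (0.3086 − 0.18866) / 0.04193 = 2.86 g/cm³

2.86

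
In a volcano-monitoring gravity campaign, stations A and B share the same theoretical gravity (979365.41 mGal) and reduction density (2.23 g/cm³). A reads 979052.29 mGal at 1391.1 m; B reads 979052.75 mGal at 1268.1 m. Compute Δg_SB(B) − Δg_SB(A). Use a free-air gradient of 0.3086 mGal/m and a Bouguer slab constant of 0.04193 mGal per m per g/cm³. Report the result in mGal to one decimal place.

-26.0

Δg_SB(A) = 979052.29 − 979365.41 + 0.3086×1391.1 − 0.04193×2.23×1391.1 = -13.90 mGal
Δg_SB(B) = 979052.75 − 979365.41 + 0.3086×1268.1 − 0.04193×2.23×1268.1 = -39.90 mGal
Difference = -39.90 − (-13.90) = -26.00 mGal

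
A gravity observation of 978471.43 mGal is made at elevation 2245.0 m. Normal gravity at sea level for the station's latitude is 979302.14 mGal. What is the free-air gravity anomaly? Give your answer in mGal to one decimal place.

Free-air correction = 0.3086 × 2245.0 = 692.81 mGal
Free-air anomaly = 978471.43 − 979302.14 + (692.81) = -137.90 mGal

-137.9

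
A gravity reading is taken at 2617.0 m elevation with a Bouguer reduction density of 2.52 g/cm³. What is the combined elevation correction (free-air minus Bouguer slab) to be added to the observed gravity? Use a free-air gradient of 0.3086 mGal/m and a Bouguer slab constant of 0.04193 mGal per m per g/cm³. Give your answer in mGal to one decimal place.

531.1

Combined gradient = 0.3086 − 0.04193 × 2.52 = 0.2029364 mGal/m
Combined elevation correction = 0.2029364 × 2617.0 = 531.1 mGal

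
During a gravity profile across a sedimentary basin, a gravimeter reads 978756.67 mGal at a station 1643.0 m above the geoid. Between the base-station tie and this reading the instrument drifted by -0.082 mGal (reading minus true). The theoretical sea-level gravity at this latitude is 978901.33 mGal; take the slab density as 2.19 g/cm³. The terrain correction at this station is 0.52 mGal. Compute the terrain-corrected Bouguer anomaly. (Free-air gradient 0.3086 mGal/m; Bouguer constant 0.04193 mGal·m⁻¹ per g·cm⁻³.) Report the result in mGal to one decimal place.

212.1

Drift-corrected reading = 978756.67 − (-0.082) = 978756.752 mGal
Free-air correction = 0.3086 × 1643.0 = 507.03 mGal
Free-air anomaly = 978756.752 − 978901.33 + (507.03) = 362.452 mGal
Bouguer slab correction = 0.04193 × 2.19 × 1643.0 = 150.87 mGal
Simple Bouguer anomaly = 362.452 − (150.87) = 211.582 mGal
Complete Bouguer anomaly = 211.582 + 0.52 = 212.102 mGal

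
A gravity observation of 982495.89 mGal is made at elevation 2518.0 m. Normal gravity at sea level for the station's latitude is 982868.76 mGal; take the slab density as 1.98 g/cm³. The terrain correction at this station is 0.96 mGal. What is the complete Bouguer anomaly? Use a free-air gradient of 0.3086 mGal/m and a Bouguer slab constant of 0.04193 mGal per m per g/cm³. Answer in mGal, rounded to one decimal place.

196.1

Free-air correction = 0.3086 × 2518.0 = 777.05 mGal
Free-air anomaly = 982495.89 − 982868.76 + (777.05) = 404.18 mGal
Bouguer slab correction = 0.04193 × 1.98 × 2518.0 = 209.05 mGal
Simple Bouguer anomaly = 404.18 − (209.05) = 195.13 mGal
Complete Bouguer anomaly = 195.13 + 0.96 = 196.09 mGal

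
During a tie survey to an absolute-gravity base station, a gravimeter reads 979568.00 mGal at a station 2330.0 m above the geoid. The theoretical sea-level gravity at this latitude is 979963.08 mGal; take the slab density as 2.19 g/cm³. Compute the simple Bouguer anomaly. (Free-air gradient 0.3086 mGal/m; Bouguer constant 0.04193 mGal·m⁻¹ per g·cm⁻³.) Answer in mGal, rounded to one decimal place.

Free-air correction = 0.3086 × 2330.0 = 719.04 mGal
Free-air anomaly = 979568.00 − 979963.08 + (719.04) = 323.96 mGal
Bouguer slab correction = 0.04193 × 2.19 × 2330.0 = 213.96 mGal
Simple Bouguer anomaly = 323.96 − (213.96) = 110.00 mGal

110.0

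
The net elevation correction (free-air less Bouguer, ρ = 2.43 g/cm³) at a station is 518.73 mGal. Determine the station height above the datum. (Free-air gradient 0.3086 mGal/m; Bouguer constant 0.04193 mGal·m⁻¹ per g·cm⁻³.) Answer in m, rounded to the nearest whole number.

2509

Combined gradient = 0.3086 − 0.04193 × 2.43 = 0.2067101 mGal/m
h = 518.73 / 0.2067101 = 2509.46 m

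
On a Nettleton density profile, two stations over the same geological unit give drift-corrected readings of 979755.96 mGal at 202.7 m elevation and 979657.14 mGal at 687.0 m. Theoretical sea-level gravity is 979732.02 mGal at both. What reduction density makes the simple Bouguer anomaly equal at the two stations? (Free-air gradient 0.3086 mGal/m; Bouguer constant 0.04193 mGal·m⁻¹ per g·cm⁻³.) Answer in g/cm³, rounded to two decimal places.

Δg_obs = 979657.14 − 979755.96 = -98.82 mGal over Δh = 687.0 − 202.7 = 484.3 m
Equal Bouguer anomalies ⇒ Δg_obs + (0.3086 − 0.04193ρ)·Δh = 0
0.3086 − 0.04193ρ = −Δg_obs/Δh = 0.20405
ρ = (0.3086 − 0.20405) / 0.04193 = 2.49 g/cm³

2.49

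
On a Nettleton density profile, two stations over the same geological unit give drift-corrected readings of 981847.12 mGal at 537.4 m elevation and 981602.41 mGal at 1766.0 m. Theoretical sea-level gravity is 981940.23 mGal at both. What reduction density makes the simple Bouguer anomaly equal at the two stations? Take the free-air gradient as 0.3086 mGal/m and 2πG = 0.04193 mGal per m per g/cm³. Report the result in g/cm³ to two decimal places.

Δg_obs = 981602.41 − 981847.12 = -244.71 mGal over Δh = 1766.0 − 537.4 = 1228.6 m
Equal Bouguer anomalies ⇒ Δg_obs + (0.3086 − 0.04193ρ)·Δh = 0
0.3086 − 0.04193ρ = −Δg_obs/Δh = 0.19918
ρ = (0.3086 − 0.19918) / 0.04193 = 2.61 g/cm³

2.61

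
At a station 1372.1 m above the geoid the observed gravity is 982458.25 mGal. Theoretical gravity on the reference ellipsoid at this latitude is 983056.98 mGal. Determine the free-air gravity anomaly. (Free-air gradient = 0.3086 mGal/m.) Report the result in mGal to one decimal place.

Free-air correction = 0.3086 × 1372.1 = 423.43 mGal
Free-air anomaly = 982458.25 − 983056.98 + (423.43) = -175.30 mGal

-175.3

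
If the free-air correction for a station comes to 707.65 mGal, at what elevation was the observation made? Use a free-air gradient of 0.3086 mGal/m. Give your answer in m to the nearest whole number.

2293

h = 707.65 / 0.3086 = 2293.10 m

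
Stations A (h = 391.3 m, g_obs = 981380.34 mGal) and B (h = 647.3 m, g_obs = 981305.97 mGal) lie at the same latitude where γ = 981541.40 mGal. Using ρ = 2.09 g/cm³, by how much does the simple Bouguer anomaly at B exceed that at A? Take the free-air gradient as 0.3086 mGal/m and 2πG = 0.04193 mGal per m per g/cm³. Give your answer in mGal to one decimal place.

-17.8

Δg_SB(A) = 981380.34 − 981541.40 + 0.3086×391.3 − 0.04193×2.09×391.3 = -74.60 mGal
Δg_SB(B) = 981305.97 − 981541.40 + 0.3086×647.3 − 0.04193×2.09×647.3 = -92.40 mGal
Difference = -92.40 − (-74.60) = -17.80 mGal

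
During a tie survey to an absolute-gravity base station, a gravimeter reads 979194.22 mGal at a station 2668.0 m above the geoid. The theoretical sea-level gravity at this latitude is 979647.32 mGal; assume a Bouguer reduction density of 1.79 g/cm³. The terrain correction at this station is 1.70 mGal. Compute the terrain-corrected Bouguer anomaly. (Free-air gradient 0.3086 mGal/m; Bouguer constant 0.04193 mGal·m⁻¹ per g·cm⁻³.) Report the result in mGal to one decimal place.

171.7

Free-air correction = 0.3086 × 2668.0 = 823.34 mGal
Free-air anomaly = 979194.22 − 979647.32 + (823.34) = 370.24 mGal
Bouguer slab correction = 0.04193 × 1.79 × 2668.0 = 200.25 mGal
Simple Bouguer anomaly = 370.24 − (200.25) = 169.99 mGal
Complete Bouguer anomaly = 169.99 + 1.70 = 171.69 mGal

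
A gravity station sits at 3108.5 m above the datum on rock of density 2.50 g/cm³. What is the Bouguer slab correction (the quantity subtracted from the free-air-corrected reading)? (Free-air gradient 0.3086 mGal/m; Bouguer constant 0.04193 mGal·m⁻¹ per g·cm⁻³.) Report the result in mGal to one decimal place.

325.8

Bouguer slab correction = 0.04193 × 2.50 × 3108.5 = 325.8 mGal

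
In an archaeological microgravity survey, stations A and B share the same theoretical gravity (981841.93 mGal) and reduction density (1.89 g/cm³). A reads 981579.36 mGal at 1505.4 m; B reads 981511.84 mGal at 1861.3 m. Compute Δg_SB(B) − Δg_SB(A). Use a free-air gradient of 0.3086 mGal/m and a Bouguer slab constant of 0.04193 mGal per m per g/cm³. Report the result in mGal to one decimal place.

14.1

Δg_SB(A) = 981579.36 − 981841.93 + 0.3086×1505.4 − 0.04193×1.89×1505.4 = 82.70 mGal
Δg_SB(B) = 981511.84 − 981841.93 + 0.3086×1861.3 − 0.04193×1.89×1861.3 = 96.80 mGal
Difference = 96.80 − (82.70) = 14.10 mGal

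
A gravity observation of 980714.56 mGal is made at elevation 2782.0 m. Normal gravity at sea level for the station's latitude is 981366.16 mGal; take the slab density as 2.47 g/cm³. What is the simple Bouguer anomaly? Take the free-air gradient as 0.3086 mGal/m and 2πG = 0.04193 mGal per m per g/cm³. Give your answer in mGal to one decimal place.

-81.2

Free-air correction = 0.3086 × 2782.0 = 858.53 mGal
Free-air anomaly = 980714.56 − 981366.16 + (858.53) = 206.93 mGal
Bouguer slab correction = 0.04193 × 2.47 × 2782.0 = 288.12 mGal
Simple Bouguer anomaly = 206.93 − (288.12) = -81.19 mGal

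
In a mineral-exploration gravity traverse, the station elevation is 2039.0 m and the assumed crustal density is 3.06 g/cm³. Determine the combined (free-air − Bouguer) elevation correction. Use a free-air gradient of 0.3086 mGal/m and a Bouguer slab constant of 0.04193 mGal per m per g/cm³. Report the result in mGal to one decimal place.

367.6

Combined gradient = 0.3086 − 0.04193 × 3.06 = 0.1802942 mGal/m
Combined elevation correction = 0.1802942 × 2039.0 = 367.6 mGal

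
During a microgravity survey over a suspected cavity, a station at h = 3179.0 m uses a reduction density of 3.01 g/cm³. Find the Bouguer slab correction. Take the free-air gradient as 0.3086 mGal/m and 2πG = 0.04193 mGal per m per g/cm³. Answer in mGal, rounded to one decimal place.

Bouguer slab correction = 0.04193 × 3.01 × 3179.0 = 401.2 mGal

401.2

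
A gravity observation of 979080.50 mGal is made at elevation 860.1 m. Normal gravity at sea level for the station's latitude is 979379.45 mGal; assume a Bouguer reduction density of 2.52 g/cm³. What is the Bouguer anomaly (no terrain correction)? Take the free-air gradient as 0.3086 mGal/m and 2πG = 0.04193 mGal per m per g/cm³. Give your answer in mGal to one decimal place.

Free-air correction = 0.3086 × 860.1 = 265.43 mGal
Free-air anomaly = 979080.50 − 979379.45 + (265.43) = -33.52 mGal
Bouguer slab correction = 0.04193 × 2.52 × 860.1 = 90.88 mGal
Simple Bouguer anomaly = -33.52 − (90.88) = -124.40 mGal

-124.4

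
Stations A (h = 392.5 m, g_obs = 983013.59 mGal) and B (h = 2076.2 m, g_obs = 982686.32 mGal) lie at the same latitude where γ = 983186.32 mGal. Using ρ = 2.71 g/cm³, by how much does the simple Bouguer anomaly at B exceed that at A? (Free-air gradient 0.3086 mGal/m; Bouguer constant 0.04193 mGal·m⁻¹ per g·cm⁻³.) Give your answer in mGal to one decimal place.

1.0

Δg_SB(A) = 983013.59 − 983186.32 + 0.3086×392.5 − 0.04193×2.71×392.5 = -96.20 mGal
Δg_SB(B) = 982686.32 − 983186.32 + 0.3086×2076.2 − 0.04193×2.71×2076.2 = -95.20 mGal
Difference = -95.20 − (-96.20) = 1.00 mGal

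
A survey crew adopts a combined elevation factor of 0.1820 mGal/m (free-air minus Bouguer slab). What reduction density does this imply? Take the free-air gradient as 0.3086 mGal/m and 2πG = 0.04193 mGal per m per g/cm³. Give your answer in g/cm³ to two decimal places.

0.1820 = 0.3086 − 0.04193 × ρ
ρ = (0.3086 − 0.1820) / 0.04193 = 3.02 g/cm³

3.02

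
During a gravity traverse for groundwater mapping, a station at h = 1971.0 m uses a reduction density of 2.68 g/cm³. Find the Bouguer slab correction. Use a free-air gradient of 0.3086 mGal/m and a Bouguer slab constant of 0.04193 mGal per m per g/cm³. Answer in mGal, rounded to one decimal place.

Bouguer slab correction = 0.04193 × 2.68 × 1971.0 = 221.5 mGal

221.5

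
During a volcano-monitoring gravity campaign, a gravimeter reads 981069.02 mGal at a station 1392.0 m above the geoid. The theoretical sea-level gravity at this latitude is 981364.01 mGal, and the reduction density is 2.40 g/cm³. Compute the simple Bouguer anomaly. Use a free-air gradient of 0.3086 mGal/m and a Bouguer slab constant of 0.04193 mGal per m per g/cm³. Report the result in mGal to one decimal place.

-5.5

Free-air correction = 0.3086 × 1392.0 = 429.57 mGal
Free-air anomaly = 981069.02 − 981364.01 + (429.57) = 134.58 mGal
Bouguer slab correction = 0.04193 × 2.40 × 1392.0 = 140.08 mGal
Simple Bouguer anomaly = 134.58 − (140.08) = -5.50 mGal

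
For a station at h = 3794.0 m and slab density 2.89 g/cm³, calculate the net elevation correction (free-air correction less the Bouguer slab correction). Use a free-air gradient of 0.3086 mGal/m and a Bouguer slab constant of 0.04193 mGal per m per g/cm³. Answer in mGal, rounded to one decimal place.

Combined gradient = 0.3086 − 0.04193 × 2.89 = 0.1874223 mGal/m
Combined elevation correction = 0.1874223 × 3794.0 = 711.1 mGal

711.1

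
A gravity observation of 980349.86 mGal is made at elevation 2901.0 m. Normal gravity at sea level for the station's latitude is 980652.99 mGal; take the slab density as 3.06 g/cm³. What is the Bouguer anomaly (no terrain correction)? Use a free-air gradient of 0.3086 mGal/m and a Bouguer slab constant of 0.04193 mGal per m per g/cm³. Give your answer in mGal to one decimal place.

219.9

Free-air correction = 0.3086 × 2901.0 = 895.25 mGal
Free-air anomaly = 980349.86 − 980652.99 + (895.25) = 592.12 mGal
Bouguer slab correction = 0.04193 × 3.06 × 2901.0 = 372.22 mGal
Simple Bouguer anomaly = 592.12 − (372.22) = 219.90 mGal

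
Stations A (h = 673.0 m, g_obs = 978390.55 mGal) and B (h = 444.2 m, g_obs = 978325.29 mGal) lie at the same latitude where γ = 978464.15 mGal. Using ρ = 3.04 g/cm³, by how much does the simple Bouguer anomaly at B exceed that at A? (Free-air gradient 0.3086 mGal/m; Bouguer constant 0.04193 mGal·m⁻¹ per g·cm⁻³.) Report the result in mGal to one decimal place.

Δg_SB(A) = 978390.55 − 978464.15 + 0.3086×673.0 − 0.04193×3.04×673.0 = 48.30 mGal
Δg_SB(B) = 978325.29 − 978464.15 + 0.3086×444.2 − 0.04193×3.04×444.2 = -58.40 mGal
Difference = -58.40 − (48.30) = -106.70 mGal

-106.7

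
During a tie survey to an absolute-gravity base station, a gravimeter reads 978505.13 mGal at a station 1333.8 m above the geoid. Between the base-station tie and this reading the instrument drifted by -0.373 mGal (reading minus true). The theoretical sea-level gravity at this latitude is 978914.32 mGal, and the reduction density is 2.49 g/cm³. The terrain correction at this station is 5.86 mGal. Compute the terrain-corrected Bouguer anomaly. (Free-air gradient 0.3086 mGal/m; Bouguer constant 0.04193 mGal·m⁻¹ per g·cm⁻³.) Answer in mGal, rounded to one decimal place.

-130.6

Drift-corrected reading = 978505.13 − (-0.373) = 978505.503 mGal
Free-air correction = 0.3086 × 1333.8 = 411.61 mGal
Free-air anomaly = 978505.503 − 978914.32 + (411.61) = 2.793 mGal
Bouguer slab correction = 0.04193 × 2.49 × 1333.8 = 139.26 mGal
Simple Bouguer anomaly = 2.793 − (139.26) = -136.467 mGal
Complete Bouguer anomaly = -136.467 + 5.86 = -130.607 mGal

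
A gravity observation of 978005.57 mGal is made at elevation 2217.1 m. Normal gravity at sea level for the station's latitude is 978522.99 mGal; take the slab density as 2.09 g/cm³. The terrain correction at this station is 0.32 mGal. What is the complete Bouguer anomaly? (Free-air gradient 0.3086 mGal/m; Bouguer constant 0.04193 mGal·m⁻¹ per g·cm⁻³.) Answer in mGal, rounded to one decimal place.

Free-air correction = 0.3086 × 2217.1 = 684.20 mGal
Free-air anomaly = 978005.57 − 978522.99 + (684.20) = 166.78 mGal
Bouguer slab correction = 0.04193 × 2.09 × 2217.1 = 194.29 mGal
Simple Bouguer anomaly = 166.78 − (194.29) = -27.51 mGal
Complete Bouguer anomaly = -27.51 + 0.32 = -27.19 mGal

-27.2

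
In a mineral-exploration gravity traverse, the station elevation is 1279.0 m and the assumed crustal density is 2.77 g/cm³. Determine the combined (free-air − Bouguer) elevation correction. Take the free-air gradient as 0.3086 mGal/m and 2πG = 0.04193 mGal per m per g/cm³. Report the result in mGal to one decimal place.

Combined gradient = 0.3086 − 0.04193 × 2.77 = 0.1924539 mGal/m
Combined elevation correction = 0.1924539 × 1279.0 = 246.1 mGal

246.1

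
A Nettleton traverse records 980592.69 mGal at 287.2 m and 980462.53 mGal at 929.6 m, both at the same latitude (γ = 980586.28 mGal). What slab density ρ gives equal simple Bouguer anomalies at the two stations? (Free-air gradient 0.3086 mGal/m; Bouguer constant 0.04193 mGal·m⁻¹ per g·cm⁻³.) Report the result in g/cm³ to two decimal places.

Δg_obs = 980462.53 − 980592.69 = -130.16 mGal over Δh = 929.6 − 287.2 = 642.4 m
Equal Bouguer anomalies ⇒ Δg_obs + (0.3086 − 0.04193ρ)·Δh = 0
0.3086 − 0.04193ρ = −Δg_obs/Δh = 0.20262
ρ = (0.3086 − 0.20262) / 0.04193 = 2.53 g/cm³

2.53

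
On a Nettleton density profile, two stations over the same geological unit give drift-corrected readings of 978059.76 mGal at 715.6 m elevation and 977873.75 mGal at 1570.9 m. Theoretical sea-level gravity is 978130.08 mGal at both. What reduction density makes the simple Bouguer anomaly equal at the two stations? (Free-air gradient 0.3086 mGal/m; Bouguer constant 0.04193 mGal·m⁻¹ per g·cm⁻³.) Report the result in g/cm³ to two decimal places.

Δg_obs = 977873.75 − 978059.76 = -186.01 mGal over Δh = 1570.9 − 715.6 = 855.3 m
Equal Bouguer anomalies ⇒ Δg_obs + (0.3086 − 0.04193ρ)·Δh = 0
0.3086 − 0.04193ρ = −Δg_obs/Δh = 0.21748
ρ = (0.3086 − 0.21748) / 0.04193 = 2.17 g/cm³

2.17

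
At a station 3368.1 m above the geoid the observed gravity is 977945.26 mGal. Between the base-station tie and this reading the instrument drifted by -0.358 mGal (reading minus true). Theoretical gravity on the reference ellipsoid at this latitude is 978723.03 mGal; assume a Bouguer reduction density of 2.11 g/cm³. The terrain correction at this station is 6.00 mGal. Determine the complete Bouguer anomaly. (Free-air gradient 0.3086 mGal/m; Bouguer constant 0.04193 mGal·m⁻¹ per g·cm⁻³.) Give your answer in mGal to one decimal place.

Drift-corrected reading = 977945.26 − (-0.358) = 977945.618 mGal
Free-air correction = 0.3086 × 3368.1 = 1039.40 mGal
Free-air anomaly = 977945.618 − 978723.03 + (1039.40) = 261.988 mGal
Bouguer slab correction = 0.04193 × 2.11 × 3368.1 = 297.98 mGal
Simple Bouguer anomaly = 261.988 − (297.98) = -35.992 mGal
Complete Bouguer anomaly = -35.992 + 6.00 = -29.992 mGal

-30.0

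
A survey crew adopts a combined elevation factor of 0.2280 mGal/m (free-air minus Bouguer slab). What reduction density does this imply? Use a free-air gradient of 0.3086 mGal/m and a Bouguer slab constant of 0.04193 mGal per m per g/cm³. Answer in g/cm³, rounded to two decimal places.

0.2280 = 0.3086 − 0.04193 × ρ
ρ = (0.3086 − 0.2280) / 0.04193 = 1.92 g/cm³

1.92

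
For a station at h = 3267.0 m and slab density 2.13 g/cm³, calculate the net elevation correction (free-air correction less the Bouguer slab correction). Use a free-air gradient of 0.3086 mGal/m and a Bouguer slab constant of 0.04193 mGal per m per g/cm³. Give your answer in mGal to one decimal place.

Combined gradient = 0.3086 − 0.04193 × 2.13 = 0.2192891 mGal/m
Combined elevation correction = 0.2192891 × 3267.0 = 716.4 mGal

716.4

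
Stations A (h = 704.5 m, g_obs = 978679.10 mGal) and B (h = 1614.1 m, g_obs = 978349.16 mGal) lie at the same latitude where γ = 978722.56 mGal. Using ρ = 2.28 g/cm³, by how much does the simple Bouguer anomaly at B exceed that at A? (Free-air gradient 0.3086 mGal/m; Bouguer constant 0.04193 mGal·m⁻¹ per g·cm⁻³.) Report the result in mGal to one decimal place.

Δg_SB(A) = 978679.10 − 978722.56 + 0.3086×704.5 − 0.04193×2.28×704.5 = 106.60 mGal
Δg_SB(B) = 978349.16 − 978722.56 + 0.3086×1614.1 − 0.04193×2.28×1614.1 = -29.60 mGal
Difference = -29.60 − (106.60) = -136.20 mGal

-136.2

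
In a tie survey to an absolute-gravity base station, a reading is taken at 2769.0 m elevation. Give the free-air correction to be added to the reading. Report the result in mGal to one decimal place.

854.5

Free-air correction = 0.3086 × 2769.0 = 854.5 mGal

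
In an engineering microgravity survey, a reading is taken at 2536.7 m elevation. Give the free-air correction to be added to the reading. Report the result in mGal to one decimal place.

782.8

Free-air correction = 0.3086 × 2536.7 = 782.8 mGal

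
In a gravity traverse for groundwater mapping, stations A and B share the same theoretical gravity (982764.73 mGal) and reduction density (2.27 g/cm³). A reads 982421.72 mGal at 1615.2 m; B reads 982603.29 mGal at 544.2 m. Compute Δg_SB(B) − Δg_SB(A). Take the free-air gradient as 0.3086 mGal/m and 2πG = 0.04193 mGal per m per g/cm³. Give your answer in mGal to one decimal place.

-47.0

Δg_SB(A) = 982421.72 − 982764.73 + 0.3086×1615.2 − 0.04193×2.27×1615.2 = 1.70 mGal
Δg_SB(B) = 982603.29 − 982764.73 + 0.3086×544.2 − 0.04193×2.27×544.2 = -45.30 mGal
Difference = -45.30 − (1.70) = -47.00 mGal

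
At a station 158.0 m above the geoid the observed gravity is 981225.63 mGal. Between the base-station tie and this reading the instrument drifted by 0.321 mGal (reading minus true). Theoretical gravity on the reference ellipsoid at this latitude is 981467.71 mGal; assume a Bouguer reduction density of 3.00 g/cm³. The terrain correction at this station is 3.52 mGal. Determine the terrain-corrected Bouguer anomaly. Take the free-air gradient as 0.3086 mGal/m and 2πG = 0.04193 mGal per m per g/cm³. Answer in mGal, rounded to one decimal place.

-210.0

Drift-corrected reading = 981225.63 − (0.321) = 981225.309 mGal
Free-air correction = 0.3086 × 158.0 = 48.76 mGal
Free-air anomaly = 981225.309 − 981467.71 + (48.76) = -193.641 mGal
Bouguer slab correction = 0.04193 × 3.00 × 158.0 = 19.87 mGal
Simple Bouguer anomaly = -193.641 − (19.87) = -213.511 mGal
Complete Bouguer anomaly = -213.511 + 3.52 = -209.991 mGal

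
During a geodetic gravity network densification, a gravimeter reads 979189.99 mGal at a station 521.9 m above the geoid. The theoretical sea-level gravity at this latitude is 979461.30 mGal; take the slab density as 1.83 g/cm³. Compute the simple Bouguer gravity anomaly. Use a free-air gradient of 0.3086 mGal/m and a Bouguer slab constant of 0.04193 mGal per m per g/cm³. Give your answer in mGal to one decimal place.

Free-air correction = 0.3086 × 521.9 = 161.06 mGal
Free-air anomaly = 979189.99 − 979461.30 + (161.06) = -110.25 mGal
Bouguer slab correction = 0.04193 × 1.83 × 521.9 = 40.05 mGal
Simple Bouguer anomaly = -110.25 − (40.05) = -150.30 mGal

-150.3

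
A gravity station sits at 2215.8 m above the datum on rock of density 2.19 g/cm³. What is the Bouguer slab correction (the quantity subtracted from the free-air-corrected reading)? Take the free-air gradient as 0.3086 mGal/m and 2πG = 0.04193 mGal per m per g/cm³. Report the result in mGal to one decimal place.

Bouguer slab correction = 0.04193 × 2.19 × 2215.8 = 203.5 mGal

203.5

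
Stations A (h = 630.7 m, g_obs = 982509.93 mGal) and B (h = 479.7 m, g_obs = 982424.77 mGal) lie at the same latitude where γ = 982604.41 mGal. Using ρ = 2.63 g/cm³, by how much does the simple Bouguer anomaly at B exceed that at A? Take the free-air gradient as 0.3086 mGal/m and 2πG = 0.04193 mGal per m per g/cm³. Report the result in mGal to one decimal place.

-115.1

Δg_SB(A) = 982509.93 − 982604.41 + 0.3086×630.7 − 0.04193×2.63×630.7 = 30.60 mGal
Δg_SB(B) = 982424.77 − 982604.41 + 0.3086×479.7 − 0.04193×2.63×479.7 = -84.50 mGal
Difference = -84.50 − (30.60) = -115.10 mGal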